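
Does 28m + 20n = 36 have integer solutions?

Step 1: Compute gcd(28, 20).
gcd(28, 20) = 4

Step 2: Check divisibility.
Does 4 divide 36? 36 = 4 x 9, so yes.

By the theorem on linear Diophantine equations, 28m + 20n = 36 has integer solutions if and only if gcd(28, 20) divides 36. Since 4 | 36, solutions exist.

Yes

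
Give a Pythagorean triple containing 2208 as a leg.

We need the other leg and hypotenuse such that 2208² + x² = c².
Take x = 3944, c = 4520: 2208² + 3944² = 4875264 + 15555136 = 20430400 = 4520² ✓
Triple: (3944, 2208, 4520)

(3944, 2208, 4520)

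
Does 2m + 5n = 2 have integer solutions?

Step 1: Compute gcd(2, 5).
gcd(2, 5) = 1

Step 2: Check divisibility.
Does 1 divide 2? 2 = 1 x 2, so yes.

By the theorem on linear Diophantine equations, 2m + 5n = 2 has integer solutions if and only if gcd(2, 5) divides 2. Since 1 | 2, solutions exist.

Yes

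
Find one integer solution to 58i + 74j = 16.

Step 1: Check solvability.
gcd(58, 74) = 2
Since 2 divides 16, solutions exist.

Step 2: Apply extended Euclidean algorithm to find gcd.
We find integers such that 58*x0 + 74*y0 = 2

Step 3: Scale the particular solution.
Multiply by 16/2 = 8:
i = -112, j = 88

Step 4: Verify.
58*(-112) + 74*(88) = 16 = 16 ✓

i = -112, j = 88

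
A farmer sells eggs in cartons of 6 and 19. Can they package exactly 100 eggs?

We need non-negative a, b with 6a + 19b = 100.
gcd(6, 19) = 1 divides 100.
Try a = 4: 19b = 100 - 24 = 76, so b = 4.
One way: 4 cartons of 6 and 4 cartons of 19.

Yes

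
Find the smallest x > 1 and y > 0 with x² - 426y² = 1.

We seek the smallest positive integers (x, y) with x² - 426y² = 1, i.e., x² = 426y² + 1.
Try successive y values:
y = 1: x² = 426·1² + 1 = 427, not a perfect square
y = 2: x² = 426·2² + 1 = 1705, not a perfect square
y = 3: x² = 426·3² + 1 = 3835, not a perfect square
... continuing the search (or via continued fractions) ...
y = 4300: x² = 426·4300² + 1 = 7876740001, x = 88751 ✓

Verify: 88751² - 426·4300² = 7876740001 - 7876740000 = 1 ✓

x = 88751, y = 4300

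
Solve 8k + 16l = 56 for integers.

Step 1: Check solvability.
gcd(8, 16) = 8
Since 8 divides 56, solutions exist.

Step 2: Apply extended Euclidean algorithm to find gcd.
We find integers such that 8*x0 + 16*y0 = 8

Step 3: Scale the particular solution.
Multiply by 56/8 = 7:
k = 7, l = 0

Step 4: Verify.
8*(7) + 16*(0) = 56 = 56 ✓

k = 7, l = 0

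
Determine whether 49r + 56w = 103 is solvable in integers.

Step 1: Compute gcd(49, 56).
gcd(49, 56) = 7

Step 2: Check divisibility.
Does 7 divide 103? 103 = 7 x 14 + 5, so no.

By the theorem on linear Diophantine equations, 49r + 56w = 103 has integer solutions if and only if gcd(49, 56) divides 103. Since 7 does not divide 103, no solutions exist.

No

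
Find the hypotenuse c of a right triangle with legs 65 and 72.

c² = a² + b² = 65² + 72² = 4225 + 5184 = 9409
c = 97

97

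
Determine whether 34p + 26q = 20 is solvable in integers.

Step 1: Compute gcd(34, 26).
gcd(34, 26) = 2

Step 2: Check divisibility.
Does 2 divide 20? 20 = 2 x 10, so yes.

By the theorem on linear Diophantine equations, 34p + 26q = 20 has integer solutions if and only if gcd(34, 26) divides 20. Since 2 | 20, solutions exist.

Yes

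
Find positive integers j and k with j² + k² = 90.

We need to find integers j, k > 0 such that j² + k² = 90.
Trying j = 3: k² = 90 - 3² = 90 - 9 = 81
k = 9
Check: 3² + 9² = 9 + 81 = 90 ✓

90 = 3² + 9²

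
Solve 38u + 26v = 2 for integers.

Step 1: Check solvability.
gcd(38, 26) = 2
Since 2 divides 2, solutions exist.

Step 2: Apply extended Euclidean algorithm to find gcd.
We find integers such that 38*x0 + 26*y0 = 2

Step 3: Scale the particular solution.
Multiply by 2/2 = 1:
u = -2, v = 3

Step 4: Verify.
38*(-2) + 26*(3) = 2 = 2 ✓

u = -2, v = 3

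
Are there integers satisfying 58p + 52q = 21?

Step 1: Compute gcd(58, 52).
gcd(58, 52) = 2

Step 2: Check divisibility.
Does 2 divide 21? 21 = 2 x 10 + 1, so no.

By the theorem on linear Diophantine equations, 58p + 52q = 21 has integer solutions if and only if gcd(58, 52) divides 21. Since 2 does not divide 21, no solutions exist.

No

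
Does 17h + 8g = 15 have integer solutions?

Step 1: Compute gcd(17, 8).
gcd(17, 8) = 1

Step 2: Check divisibility.
Does 1 divide 15? 15 = 1 x 15, so yes.

By the theorem on linear Diophantine equations, 17h + 8g = 15 has integer solutions if and only if gcd(17, 8) divides 15. Since 1 | 15, solutions exist.

Yes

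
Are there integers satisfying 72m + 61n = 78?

Step 1: Compute gcd(72, 61).
gcd(72, 61) = 1

Step 2: Check divisibility.
Does 1 divide 78? 78 = 1 x 78, so yes.

By the theorem on linear Diophantine equations, 72m + 61n = 78 has integer solutions if and only if gcd(72, 61) divides 78. Since 1 | 78, solutions exist.

Yes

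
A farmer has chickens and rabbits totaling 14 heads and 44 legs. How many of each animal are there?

Let c = chickens, r = rabbits.
Heads: c + r = 14
Legs: 2c + 4r = 44
From the first equation, c = 14 - r. Substitute:
2(14 - r) + 4r = 44
28 + 2r = 44
r = (44 - 28)/2 = 8
c = 14 - 8 = 6

Chickens: 6, Rabbits: 8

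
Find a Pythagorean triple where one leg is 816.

We need the other leg and hypotenuse such that 816² + x² = c².
Take x = 1638, c = 1830: 816² + 1638² = 665856 + 2683044 = 3348900 = 1830² ✓
Triple: (1638, 816, 1830)

(1638, 816, 1830)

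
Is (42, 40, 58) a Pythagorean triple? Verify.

Compute a² + b² = 42² + 40² = 1764 + 1600 = 3364
Compute c² = 58² = 3364
Since 3364 = 3364, confirmed.

Yes, it is a Pythagorean triple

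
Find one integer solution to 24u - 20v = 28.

Step 1: Check solvability.
gcd(24, 20) = 4
Since 4 divides 28, solutions exist.

Step 2: Apply extended Euclidean algorithm to find gcd.
We find integers such that 24*x0 + 20*y0 = 4

Step 3: Scale the particular solution.
Multiply by 28/4 = 7:
u = 7, v = 7

Step 4: Verify.
24*(7) - 20*(7) = 28 = 28 ✓

u = 7, v = 7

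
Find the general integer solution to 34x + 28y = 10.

Step 1: Compute gcd(34, 28) = 2.
Since 2 divides 10, solutions exist.

Step 2: Find a particular solution using extended Euclidean algorithm.
We get x₀ = 25, y₀ = -30.
Check: 34*25 + 28*-30 = 10 = 10 ✓

Step 3: Write the general solution.
x = 25 + (28/2)t = 25 + 14t
y = -30 - (34/2)t = -30 - 17t
for any integer t.

x = 25 + 14t, y = -30 - 17t for integer t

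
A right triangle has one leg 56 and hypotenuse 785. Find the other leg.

a² = c² - b² = 616225 - 3136 = 613089
a = 783

783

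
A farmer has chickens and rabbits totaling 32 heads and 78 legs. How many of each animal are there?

Let c = chickens, r = rabbits.
Heads: c + r = 32
Legs: 2c + 4r = 78
From the first equation, c = 32 - r. Substitute:
2(32 - r) + 4r = 78
64 + 2r = 78
r = (78 - 64)/2 = 7
c = 32 - 7 = 25

Chickens: 25, Rabbits: 7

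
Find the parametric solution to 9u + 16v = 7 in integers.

Step 1: Compute gcd(9, 16) = 1.
Since 1 divides 7, solutions exist.

Step 2: Find a particular solution using extended Euclidean algorithm.
We get u₀ = -49, v₀ = 28.
Check: 9*-49 + 16*28 = 7 = 7 ✓

Step 3: Write the general solution.
u = -49 + (16/1)t = -49 + 16t
v = 28 - (9/1)t = 28 - 9t
for any integer t.

u = -49 + 16t, v = 28 - 9t for integer t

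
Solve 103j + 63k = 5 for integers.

Step 1: Check solvability.
gcd(103, 63) = 1
Since 1 divides 5, solutions exist.

Step 2: Apply extended Euclidean algorithm to find gcd.
We find integers such that 103*x0 + 63*y0 = 1

Step 3: Scale the particular solution.
Multiply by 5/1 = 5:
j = -55, k = 90

Step 4: Verify.
103*(-55) + 63*(90) = 5 = 5 ✓

j = -55, k = 90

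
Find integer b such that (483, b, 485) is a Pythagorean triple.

b² = c² - a² = 485² - 483² = 235225 - 233289 = 1936
b = sqrt(1936) = 44

44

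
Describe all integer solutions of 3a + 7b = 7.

Step 1: Compute gcd(3, 7) = 1.
Since 1 divides 7, solutions exist.

Step 2: Find a particular solution using extended Euclidean algorithm.
We get a₀ = -14, b₀ = 7.
Check: 3*-14 + 7*7 = 7 = 7 ✓

Step 3: Write the general solution.
a = -14 + (7/1)t = -14 + 7t
b = 7 - (3/1)t = 7 - 3t
for any integer t.

a = -14 + 7t, b = 7 - 3t for integer t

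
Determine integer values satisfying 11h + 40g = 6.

Step 1: Check solvability.
gcd(11, 40) = 1
Since 1 divides 6, solutions exist.

Step 2: Apply extended Euclidean algorithm to find gcd.
We find integers such that 11*x0 + 40*y0 = 1

Step 3: Scale the particular solution.
Multiply by 6/1 = 6:
h = 66, g = -18

Step 4: Verify.
11*(66) + 40*(-18) = 6 = 6 ✓

h = 66, g = -18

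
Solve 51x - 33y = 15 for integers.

Step 1: Check solvability.
gcd(51, 33) = 3
Since 3 divides 15, solutions exist.

Step 2: Apply extended Euclidean algorithm to find gcd.
We find integers such that 51*x0 + 33*y0 = 3

Step 3: Scale the particular solution.
Multiply by 15/3 = 5:
x = 10, y = 15

Step 4: Verify.
51*(10) - 33*(15) = 15 = 15 ✓

x = 10, y = 15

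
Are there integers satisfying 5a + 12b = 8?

Step 1: Compute gcd(5, 12).
gcd(5, 12) = 1

Step 2: Check divisibility.
Does 1 divide 8? 8 = 1 x 8, so yes.

By the theorem on linear Diophantine equations, 5a + 12b = 8 has integer solutions if and only if gcd(5, 12) divides 8. Since 1 | 8, solutions exist.

Yes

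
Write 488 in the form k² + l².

We need to find integers k, l > 0 such that k² + l² = 488.
Trying k = 2: l² = 488 - 2² = 488 - 4 = 484
l = 22
Check: 2² + 22² = 4 + 484 = 488 ✓

488 = 2² + 22²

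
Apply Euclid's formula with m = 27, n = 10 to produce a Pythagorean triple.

a = m² - n² = 27² - 10² = 729 - 100 = 629
b = 2mn = 2·27·10 = 540
c = m² + n² = 729 + 100 = 829
Verify: 629² + 540² = 395641 + 291600 = 687241 = 829² ✓

(629, 540, 829)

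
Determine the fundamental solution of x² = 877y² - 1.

We need x² = 877y² - 1. Try successive y:
y = 1: x² = 877·1² - 1 = 876, not a perfect square
y = 2: x² = 877·2² - 1 = 3507, not a perfect square
y = 3: x² = 877·3² - 1 = 7892, not a perfect square
...
y = 8149: x² = 877·8149² - 1 = 58238238276 = 241326² ✓
Check: 241326² - 877·8149² = 58238238276 - 58238238277 = -1 ✓

x = 241326, y = 8149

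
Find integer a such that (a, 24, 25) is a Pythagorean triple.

a² = c² - b² = 25² - 24² = 625 - 576 = 49
a = sqrt(49) = 7

7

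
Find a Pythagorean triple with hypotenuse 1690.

We need a² + b² = 1690² = 2856100.
Trying: 1674² + 232² = 2802276 + 53824 = 2856100 ✓

(1674, 232, 1690)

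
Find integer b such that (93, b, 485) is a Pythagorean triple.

b² = c² - a² = 485² - 93² = 235225 - 8649 = 226576
b = sqrt(226576) = 476

476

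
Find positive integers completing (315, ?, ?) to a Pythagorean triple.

We need the other leg and hypotenuse such that 315² + x² = c².
Take x = 572, c = 653: 315² + 572² = 99225 + 327184 = 426409 = 653² ✓
Triple: (315, 572, 653)

(315, 572, 653)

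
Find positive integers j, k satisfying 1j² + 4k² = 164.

Try small values of j and check whether (164 - 1j²)/4 is a perfect square.
j = 8: 1·8² = 64, so 4k² = 164 - 64 = 100, giving k² = 25, k = 5.
Check: 1·8² + 4·5² = 64 + 100 = 164 ✓

j = 8, k = 5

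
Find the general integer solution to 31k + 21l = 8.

Step 1: Compute gcd(31, 21) = 1.
Since 1 divides 8, solutions exist.

Step 2: Find a particular solution using extended Euclidean algorithm.
We get k₀ = -16, l₀ = 24.
Check: 31*-16 + 21*24 = 8 = 8 ✓

Step 3: Write the general solution.
k = -16 + (21/1)t = -16 + 21t
l = 24 - (31/1)t = 24 - 31t
for any integer t.

k = -16 + 21t, l = 24 - 31t for integer t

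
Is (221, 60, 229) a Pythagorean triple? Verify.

Compute a² + b² = 221² + 60² = 48841 + 3600 = 52441
Compute c² = 229² = 52441
Since 52441 = 52441, confirmed.

Yes, it is a Pythagorean triple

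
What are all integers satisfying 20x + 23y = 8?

Step 1: Compute gcd(20, 23) = 1.
Since 1 divides 8, solutions exist.

Step 2: Find a particular solution using extended Euclidean algorithm.
We get x₀ = -64, y₀ = 56.
Check: 20*-64 + 23*56 = 8 = 8 ✓

Step 3: Write the general solution.
x = -64 + (23/1)t = -64 + 23t
y = 56 - (20/1)t = 56 - 20t
for any integer t.

x = -64 + 23t, y = 56 - 20t for integer t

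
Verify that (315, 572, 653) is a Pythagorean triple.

Compute a² + b²:
315² + 572² = 99225 + 327184 = 426409
Compute c²:
653² = 426409
Since 426409 = 426409, it is a Pythagorean triple.

Yes, it is a Pythagorean triple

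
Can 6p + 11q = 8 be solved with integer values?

Step 1: Compute gcd(6, 11).
gcd(6, 11) = 1

Step 2: Check divisibility.
Does 1 divide 8? 8 = 1 x 8, so yes.

By the theorem on linear Diophantine equations, 6p + 11q = 8 has integer solutions if and only if gcd(6, 11) divides 8. Since 1 | 8, solutions exist.

Yes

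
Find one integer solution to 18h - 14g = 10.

Step 1: Check solvability.
gcd(18, 14) = 2
Since 2 divides 10, solutions exist.

Step 2: Apply extended Euclidean algorithm to find gcd.
We find integers such that 18*x0 + 14*y0 = 2

Step 3: Scale the particular solution.
Multiply by 10/2 = 5:
h = -15, g = -20

Step 4: Verify.
18*(-15) - 14*(-20) = 10 = 10 ✓

h = -15, g = -20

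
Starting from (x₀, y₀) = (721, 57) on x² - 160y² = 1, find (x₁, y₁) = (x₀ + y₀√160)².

Solutions to x² - Dy² = 1 are generated by powers of (x₀ + y₀√D).
The next solution satisfies x₁ + y₁√160 = (x₀ + y₀√160)², giving:
x₁ = x₀² + 160y₀² = 721² + 160·57² = 519841 + 519840 = 1039681
y₁ = 2x₀y₀ = 2·721·57 = 82194

Verify: 1039681² - 160·82194² = 1080936581761 - 1080936581760 = 1 ✓

x = 1039681, y = 82194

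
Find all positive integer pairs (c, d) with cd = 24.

The positive divisors of 24 are: 1, 2, 3, 4, 6, 8, 12, 24.
Each divisor d gives the pair (d, 24/d):
(1, 24), (2, 12), (3, 8), (4, 6), (6, 4), (8, 3), (12, 2), (24, 1)

(1, 24), (2, 12), (3, 8), (4, 6), (6, 4), (8, 3), (12, 2), (24, 1)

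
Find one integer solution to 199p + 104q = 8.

Step 1: Check solvability.
gcd(199, 104) = 1
Since 1 divides 8, solutions exist.

Step 2: Apply extended Euclidean algorithm to find gcd.
We find integers such that 199*x0 + 104*y0 = 1

Step 3: Scale the particular solution.
Multiply by 8/1 = 8:
p = 184, q = -352

Step 4: Verify.
199*(184) + 104*(-352) = 8 = 8 ✓

p = 184, q = -352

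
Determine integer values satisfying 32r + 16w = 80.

Step 1: Check solvability.
gcd(32, 16) = 16
Since 16 divides 80, solutions exist.

Step 2: Apply extended Euclidean algorithm to find gcd.
We find integers such that 32*x0 + 16*y0 = 16

Step 3: Scale the particular solution.
Multiply by 80/16 = 5:
r = 0, w = 5

Step 4: Verify.
32*(0) + 16*(5) = 80 = 80 ✓

r = 0, w = 5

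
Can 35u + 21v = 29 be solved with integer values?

Step 1: Compute gcd(35, 21).
gcd(35, 21) = 7

Step 2: Check divisibility.
Does 7 divide 29? 29 = 7 x 4 + 1, so no.

By the theorem on linear Diophantine equations, 35u + 21v = 29 has integer solutions if and only if gcd(35, 21) divides 29. Since 7 does not divide 29, no solutions exist.

No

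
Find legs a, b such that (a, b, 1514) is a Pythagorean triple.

We need a² + b² = 1514² = 2292196.
Trying: 1190² + 936² = 1416100 + 876096 = 2292196 ✓

(1190, 936, 1514)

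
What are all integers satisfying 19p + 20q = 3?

Step 1: Compute gcd(19, 20) = 1.
Since 1 divides 3, solutions exist.

Step 2: Find a particular solution using extended Euclidean algorithm.
We get p₀ = -3, q₀ = 3.
Check: 19*-3 + 20*3 = 3 = 3 ✓

Step 3: Write the general solution.
p = -3 + (20/1)t = -3 + 20t
q = 3 - (19/1)t = 3 - 19t
for any integer t.

p = -3 + 20t, q = 3 - 19t for integer t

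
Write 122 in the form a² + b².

We need to find integers a, b > 0 such that a² + b² = 122.
Trying a = 1: b² = 122 - 1² = 122 - 1 = 121
b = 11
Check: 1² + 11² = 1 + 121 = 122 ✓

122 = 1² + 11²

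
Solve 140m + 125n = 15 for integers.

Step 1: Check solvability.
gcd(140, 125) = 5
Since 5 divides 15, solutions exist.

Step 2: Apply extended Euclidean algorithm to find gcd.
We find integers such that 140*x0 + 125*y0 = 5

Step 3: Scale the particular solution.
Multiply by 15/5 = 3:
m = -24, n = 27

Step 4: Verify.
140*(-24) + 125*(27) = 15 = 15 ✓

m = -24, n = 27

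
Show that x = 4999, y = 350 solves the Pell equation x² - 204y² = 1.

Compute x² = 4999² = 24990001
Compute 204y² = 204·350² = 204·122500 = 24990000
x² - 204y² = 24990001 - 24990000 = 1
Since this equals 1, (4999, 350) is a solution.

Yes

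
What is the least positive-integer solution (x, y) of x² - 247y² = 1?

We seek the smallest positive integers (x, y) with x² - 247y² = 1, i.e., x² = 247y² + 1.
Try successive y values:
y = 1: x² = 247·1² + 1 = 248, not a perfect square
y = 2: x² = 247·2² + 1 = 989, not a perfect square
y = 3: x² = 247·3² + 1 = 2224, not a perfect square
... continuing the search (or via continued fractions) ...
y = 5427: x² = 247·5427² + 1 = 7274725264, x = 85292 ✓

Verify: 85292² - 247·5427² = 7274725264 - 7274725263 = 1 ✓

x = 85292, y = 5427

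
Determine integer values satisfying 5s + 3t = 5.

Step 1: Check solvability.
gcd(5, 3) = 1
Since 1 divides 5, solutions exist.

Step 2: Apply extended Euclidean algorithm to find gcd.
We find integers such that 5*x0 + 3*y0 = 1

Step 3: Scale the particular solution.
Multiply by 5/1 = 5:
s = -5, t = 10

Step 4: Verify.
5*(-5) + 3*(10) = 5 = 5 ✓

s = -5, t = 10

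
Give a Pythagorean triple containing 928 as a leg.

We need the other leg and hypotenuse such that 928² + x² = c².
Take x = 585, c = 1097: 928² + 585² = 861184 + 342225 = 1203409 = 1097² ✓
Triple: (585, 928, 1097)

(585, 928, 1097)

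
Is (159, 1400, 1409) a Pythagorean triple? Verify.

Compute a² + b² = 159² + 1400² = 25281 + 1960000 = 1985281
Compute c² = 1409² = 1985281
Since 1985281 = 1985281, confirmed.

Yes, it is a Pythagorean triple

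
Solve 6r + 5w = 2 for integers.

Step 1: Check solvability.
gcd(6, 5) = 1
Since 1 divides 2, solutions exist.

Step 2: Apply extended Euclidean algorithm to find gcd.
We find integers such that 6*x0 + 5*y0 = 1

Step 3: Scale the particular solution.
Multiply by 2/1 = 2:
r = 2, w = -2

Step 4: Verify.
6*(2) + 5*(-2) = 2 = 2 ✓

r = 2, w = -2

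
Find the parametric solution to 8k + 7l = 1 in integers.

Step 1: Compute gcd(8, 7) = 1.
Since 1 divides 1, solutions exist.

Step 2: Find a particular solution using extended Euclidean algorithm.
We get k₀ = 1, l₀ = -1.
Check: 8*1 + 7*-1 = 1 = 1 ✓

Step 3: Write the general solution.
k = 1 + (7/1)t = 1 + 7t
l = -1 - (8/1)t = -1 - 8t
for any integer t.

k = 1 + 7t, l = -1 - 8t for integer t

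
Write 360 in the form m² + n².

We need to find integers m, n > 0 such that m² + n² = 360.
Trying m = 6: n² = 360 - 6² = 360 - 36 = 324
n = 18
Check: 6² + 18² = 36 + 324 = 360 ✓

360 = 6² + 18²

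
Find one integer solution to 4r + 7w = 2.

Step 1: Check solvability.
gcd(4, 7) = 1
Since 1 divides 2, solutions exist.

Step 2: Apply extended Euclidean algorithm to find gcd.
We find integers such that 4*x0 + 7*y0 = 1

Step 3: Scale the particular solution.
Multiply by 2/1 = 2:
r = 4, w = -2

Step 4: Verify.
4*(4) + 7*(-2) = 2 = 2 ✓

r = 4, w = -2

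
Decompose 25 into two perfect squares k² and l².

We need to find integers k, l > 0 such that k² + l² = 25.
Trying k = 3: l² = 25 - 3² = 25 - 9 = 16
l = 4
Check: 3² + 4² = 9 + 16 = 25 ✓

25 = 3² + 4²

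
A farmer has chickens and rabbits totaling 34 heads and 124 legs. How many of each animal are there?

Let c = chickens, r = rabbits.
Heads: c + r = 34
Legs: 2c + 4r = 124
From the first equation, c = 34 - r. Substitute:
2(34 - r) + 4r = 124
68 + 2r = 124
r = (124 - 68)/2 = 28
c = 34 - 28 = 6

Chickens: 6, Rabbits: 28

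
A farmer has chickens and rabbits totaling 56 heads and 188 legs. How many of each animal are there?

Let c = chickens, r = rabbits.
Heads: c + r = 56
Legs: 2c + 4r = 188
From the first equation, c = 56 - r. Substitute:
2(56 - r) + 4r = 188
112 + 2r = 188
r = (188 - 112)/2 = 38
c = 56 - 38 = 18

Chickens: 18, Rabbits: 38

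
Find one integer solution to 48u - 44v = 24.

Step 1: Check solvability.
gcd(48, 44) = 4
Since 4 divides 24, solutions exist.

Step 2: Apply extended Euclidean algorithm to find gcd.
We find integers such that 48*x0 + 44*y0 = 4

Step 3: Scale the particular solution.
Multiply by 24/4 = 6:
u = 6, v = 6

Step 4: Verify.
48*(6) - 44*(6) = 24 = 24 ✓

u = 6, v = 6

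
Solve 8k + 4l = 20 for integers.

Step 1: Check solvability.
gcd(8, 4) = 4
Since 4 divides 20, solutions exist.

Step 2: Apply extended Euclidean algorithm to find gcd.
We find integers such that 8*x0 + 4*y0 = 4

Step 3: Scale the particular solution.
Multiply by 20/4 = 5:
k = 0, l = 5

Step 4: Verify.
8*(0) + 4*(5) = 20 = 20 ✓

k = 0, l = 5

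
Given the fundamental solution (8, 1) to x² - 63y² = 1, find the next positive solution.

Solutions to x² - Dy² = 1 are generated by powers of (x₀ + y₀√D).
The next solution satisfies x₁ + y₁√63 = (x₀ + y₀√63)², giving:
x₁ = x₀² + 63y₀² = 8² + 63·1² = 64 + 63 = 127
y₁ = 2x₀y₀ = 2·8·1 = 16

Verify: 127² - 63·16² = 16129 - 16128 = 1 ✓

x = 127, y = 16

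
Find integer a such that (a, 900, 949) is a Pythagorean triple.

a² = c² - b² = 949² - 900² = 900601 - 810000 = 90601
a = sqrt(90601) = 301

301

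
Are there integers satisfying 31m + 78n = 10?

Step 1: Compute gcd(31, 78).
gcd(31, 78) = 1

Step 2: Check divisibility.
Does 1 divide 10? 10 = 1 x 10, so yes.

By the theorem on linear Diophantine equations, 31m + 78n = 10 has integer solutions if and only if gcd(31, 78) divides 10. Since 1 | 10, solutions exist.

Yes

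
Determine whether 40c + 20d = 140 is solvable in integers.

Step 1: Compute gcd(40, 20).
gcd(40, 20) = 20

Step 2: Check divisibility.
Does 20 divide 140? 140 = 20 x 7, so yes.

By the theorem on linear Diophantine equations, 40c + 20d = 140 has integer solutions if and only if gcd(40, 20) divides 140. Since 20 | 140, solutions exist.

Yes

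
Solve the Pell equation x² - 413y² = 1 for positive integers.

We seek the smallest positive integers (x, y) with x² - 413y² = 1, i.e., x² = 413y² + 1.
Try successive y values:
y = 1: x² = 413·1² + 1 = 414, not a perfect square
y = 2: x² = 413·2² + 1 = 1653, not a perfect square
y = 3: x² = 413·3² + 1 = 3718, not a perfect square
... continuing the search (or via continued fractions) ...
y = 5580: x² = 413·5580² + 1 = 12859333201, x = 113399 ✓

Verify: 113399² - 413·5580² = 12859333201 - 12859333200 = 1 ✓

x = 113399, y = 5580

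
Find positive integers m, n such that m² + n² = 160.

Search for m with 160 - m² a perfect square.
m = 4: 160 - 4² = 160 - 16 = 144 = 12² ✓
So m = 4, n = 12.

m = 4, n = 12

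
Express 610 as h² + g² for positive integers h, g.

We need to find integers h, g > 0 such that h² + g² = 610.
Trying h = 9: g² = 610 - 9² = 610 - 81 = 529
g = 23
Check: 9² + 23² = 81 + 529 = 610 ✓

610 = 9² + 23²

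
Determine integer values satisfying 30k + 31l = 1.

Step 1: Check solvability.
gcd(30, 31) = 1
Since 1 divides 1, solutions exist.

Step 2: Apply extended Euclidean algorithm to find gcd.
We find integers such that 30*x0 + 31*y0 = 1

Step 3: Scale the particular solution.
Multiply by 1/1 = 1:
k = -1, l = 1

Step 4: Verify.
30*(-1) + 31*(1) = 1 = 1 ✓

k = -1, l = 1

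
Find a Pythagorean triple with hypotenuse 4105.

We need a² + b² = 4105² = 16851025.
Trying: 2145² + 3500² = 4601025 + 12250000 = 16851025 ✓

(2145, 3500, 4105)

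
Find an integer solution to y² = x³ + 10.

Try small integer x values and check whether x³ + 10 is a perfect square.
x = -1: x³ + 10 = -1³ + 10 = -1 + 10 = 9
Is 9 a perfect square? 3² = 9 ✓
So (x, y) = (-1, 3) is a solution.

x = -1, y = 3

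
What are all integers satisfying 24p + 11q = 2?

Step 1: Compute gcd(24, 11) = 1.
Since 1 divides 2, solutions exist.

Step 2: Find a particular solution using extended Euclidean algorithm.
We get p₀ = -10, q₀ = 22.
Check: 24*-10 + 11*22 = 2 = 2 ✓

Step 3: Write the general solution.
p = -10 + (11/1)t = -10 + 11t
q = 22 - (24/1)t = 22 - 24t
for any integer t.

p = -10 + 11t, q = 22 - 24t for integer t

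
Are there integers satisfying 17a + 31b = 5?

Step 1: Compute gcd(17, 31).
gcd(17, 31) = 1

Step 2: Check divisibility.
Does 1 divide 5? 5 = 1 x 5, so yes.

By the theorem on linear Diophantine equations, 17a + 31b = 5 has integer solutions if and only if gcd(17, 31) divides 5. Since 1 | 5, solutions exist.

Yes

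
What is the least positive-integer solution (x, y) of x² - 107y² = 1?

We seek the smallest positive integers (x, y) with x² - 107y² = 1, i.e., x² = 107y² + 1.
Try successive y values:
y = 1: x² = 107·1² + 1 = 108, not a perfect square
y = 2: x² = 107·2² + 1 = 429, not a perfect square
y = 3: x² = 107·3² + 1 = 964, not a perfect square
... continuing the search (or via continued fractions) ...
y = 93: x² = 107·93² + 1 = 925444, x = 962 ✓

Verify: 962² - 107·93² = 925444 - 925443 = 1 ✓

x = 962, y = 93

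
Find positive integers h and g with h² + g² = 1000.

We need to find integers h, g > 0 such that h² + g² = 1000.
Trying h = 10: g² = 1000 - 10² = 1000 - 100 = 900
g = 30
Check: 10² + 30² = 100 + 900 = 1000 ✓

1000 = 10² + 30²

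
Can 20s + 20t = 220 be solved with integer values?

Step 1: Compute gcd(20, 20).
gcd(20, 20) = 20

Step 2: Check divisibility.
Does 20 divide 220? 220 = 20 x 11, so yes.

By the theorem on linear Diophantine equations, 20s + 20t = 220 has integer solutions if and only if gcd(20, 20) divides 220. Since 20 | 220, solutions exist.

Yes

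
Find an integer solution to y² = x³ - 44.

Try small integer x values and check whether x³ - 44 is a perfect square.
x = 5: x³ - 44 = 5³ - 44 = 125 - 44 = 81
Is 81 a perfect square? 9² = 81 ✓
So (x, y) = (5, 9) is a solution.

x = 5, y = 9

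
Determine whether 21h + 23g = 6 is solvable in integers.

Step 1: Compute gcd(21, 23).
gcd(21, 23) = 1

Step 2: Check divisibility.
Does 1 divide 6? 6 = 1 x 6, so yes.

By the theorem on linear Diophantine equations, 21h + 23g = 6 has integer solutions if and only if gcd(21, 23) divides 6. Since 1 | 6, solutions exist.

Yes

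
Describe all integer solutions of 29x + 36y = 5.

Step 1: Compute gcd(29, 36) = 1.
Since 1 divides 5, solutions exist.

Step 2: Find a particular solution using extended Euclidean algorithm.
We get x₀ = 25, y₀ = -20.
Check: 29*25 + 36*-20 = 5 = 5 ✓

Step 3: Write the general solution.
x = 25 + (36/1)t = 25 + 36t
y = -20 - (29/1)t = -20 - 29t
for any integer t.

x = 25 + 36t, y = -20 - 29t for integer t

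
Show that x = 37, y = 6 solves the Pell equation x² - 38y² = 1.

Compute x² = 37² = 1369
Compute 38y² = 38·6² = 38·36 = 1368
x² - 38y² = 1369 - 1368 = 1
Since this equals 1, (37, 6) is a solution.

Yes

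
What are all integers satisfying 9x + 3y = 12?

Step 1: Compute gcd(9, 3) = 3.
Since 3 divides 12, solutions exist.

Step 2: Find a particular solution using extended Euclidean algorithm.
We get x₀ = 0, y₀ = 4.
Check: 9*0 + 3*4 = 12 = 12 ✓

Step 3: Write the general solution.
x = 0 + (3/3)t = 0 + 1t
y = 4 - (9/3)t = 4 - 3t
for any integer t.

x = 0 + 1t, y = 4 - 3t for integer t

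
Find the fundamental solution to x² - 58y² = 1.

We seek the smallest positive integers (x, y) with x² - 58y² = 1, i.e., x² = 58y² + 1.
Try successive y values:
y = 1: x² = 58·1² + 1 = 59, not a perfect square
y = 2: x² = 58·2² + 1 = 233, not a perfect square
y = 3: x² = 58·3² + 1 = 523, not a perfect square
... continuing the search (or via continued fractions) ...
y = 2574: x² = 58·2574² + 1 = 384277609, x = 19603 ✓

Verify: 19603² - 58·2574² = 384277609 - 384277608 = 1 ✓

x = 19603, y = 2574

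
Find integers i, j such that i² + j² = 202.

We need to find integers i, j > 0 such that i² + j² = 202.
Trying i = 9: j² = 202 - 9² = 202 - 81 = 121
j = 11
Check: 9² + 11² = 81 + 121 = 202 ✓

202 = 9² + 11²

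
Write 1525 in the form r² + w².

We need to find integers r, w > 0 such that r² + w² = 1525.
Trying r = 2: w² = 1525 - 2² = 1525 - 4 = 1521
w = 39
Check: 2² + 39² = 4 + 1521 = 1525 ✓

1525 = 2² + 39²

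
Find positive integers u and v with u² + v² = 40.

We need to find integers u, v > 0 such that u² + v² = 40.
Trying u = 2: v² = 40 - 2² = 40 - 4 = 36
v = 6
Check: 2² + 6² = 4 + 36 = 40 ✓

40 = 2² + 6²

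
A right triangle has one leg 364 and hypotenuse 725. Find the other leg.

a² = c² - b² = 525625 - 132496 = 393129
a = 627

627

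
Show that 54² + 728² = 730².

Compute a² + b²:
54² + 728² = 2916 + 529984 = 532900
Compute c²:
730² = 532900
Since 532900 = 532900, it is a Pythagorean triple.

Yes, it is a Pythagorean triple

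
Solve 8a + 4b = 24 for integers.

Step 1: Check solvability.
gcd(8, 4) = 4
Since 4 divides 24, solutions exist.

Step 2: Apply extended Euclidean algorithm to find gcd.
We find integers such that 8*x0 + 4*y0 = 4

Step 3: Scale the particular solution.
Multiply by 24/4 = 6:
a = 0, b = 6

Step 4: Verify.
8*(0) + 4*(6) = 24 = 24 ✓

a = 0, b = 6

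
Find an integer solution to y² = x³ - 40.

Try small integer x values and check whether x³ - 40 is a perfect square.
x = 14: x³ - 40 = 14³ - 40 = 2744 - 40 = 2704
Is 2704 a perfect square? 52² = 2704 ✓
So (x, y) = (14, -52) is a solution.

x = 14, y = -52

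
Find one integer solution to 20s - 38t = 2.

Step 1: Check solvability.
gcd(20, 38) = 2
Since 2 divides 2, solutions exist.

Step 2: Apply extended Euclidean algorithm to find gcd.
We find integers such that 20*x0 + 38*y0 = 2

Step 3: Scale the particular solution.
Multiply by 2/2 = 1:
s = 2, t = 1

Step 4: Verify.
20*(2) - 38*(1) = 2 = 2 ✓

s = 2, t = 1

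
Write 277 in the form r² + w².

We need to find integers r, w > 0 such that r² + w² = 277.
Trying r = 9: w² = 277 - 9² = 277 - 81 = 196
w = 14
Check: 9² + 14² = 81 + 196 = 277 ✓

277 = 9² + 14²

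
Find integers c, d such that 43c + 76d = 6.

Step 1: Check solvability.
gcd(43, 76) = 1
Since 1 divides 6, solutions exist.

Step 2: Apply extended Euclidean algorithm to find gcd.
We find integers such that 43*x0 + 76*y0 = 1

Step 3: Scale the particular solution.
Multiply by 6/1 = 6:
c = 138, d = -78

Step 4: Verify.
43*(138) + 76*(-78) = 6 = 6 ✓

c = 138, d = -78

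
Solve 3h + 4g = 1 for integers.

Step 1: Check solvability.
gcd(3, 4) = 1
Since 1 divides 1, solutions exist.

Step 2: Apply extended Euclidean algorithm to find gcd.
We find integers such that 3*x0 + 4*y0 = 1

Step 3: Scale the particular solution.
Multiply by 1/1 = 1:
h = -1, g = 1

Step 4: Verify.
3*(-1) + 4*(1) = 1 = 1 ✓

h = -1, g = 1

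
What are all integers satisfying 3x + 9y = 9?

Step 1: Compute gcd(3, 9) = 3.
Since 3 divides 9, solutions exist.

Step 2: Find a particular solution using extended Euclidean algorithm.
We get x₀ = 3, y₀ = 0.
Check: 3*3 + 9*0 = 9 = 9 ✓

Step 3: Write the general solution.
x = 3 + (9/3)t = 3 + 3t
y = 0 - (3/3)t = 0 - 1t
for any integer t.

x = 3 + 3t, y = 0 - 1t for integer t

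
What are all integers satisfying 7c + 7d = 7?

Step 1: Compute gcd(7, 7) = 7.
Since 7 divides 7, solutions exist.

Step 2: Find a particular solution using extended Euclidean algorithm.
We get c₀ = 0, d₀ = 1.
Check: 7*0 + 7*1 = 7 = 7 ✓

Step 3: Write the general solution.
c = 0 + (7/7)t = 0 + 1t
d = 1 - (7/7)t = 1 - 1t
for any integer t.

c = 0 + 1t, d = 1 - 1t for integer t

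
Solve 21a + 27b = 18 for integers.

Step 1: Check solvability.
gcd(21, 27) = 3
Since 3 divides 18, solutions exist.

Step 2: Apply extended Euclidean algorithm to find gcd.
We find integers such that 21*x0 + 27*y0 = 3

Step 3: Scale the particular solution.
Multiply by 18/3 = 6:
a = 24, b = -18

Step 4: Verify.
21*(24) + 27*(-18) = 18 = 18 ✓

a = 24, b = -18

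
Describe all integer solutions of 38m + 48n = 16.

Step 1: Compute gcd(38, 48) = 2.
Since 2 divides 16, solutions exist.

Step 2: Find a particular solution using extended Euclidean algorithm.
We get m₀ = -40, n₀ = 32.
Check: 38*-40 + 48*32 = 16 = 16 ✓

Step 3: Write the general solution.
m = -40 + (48/2)t = -40 + 24t
n = 32 - (38/2)t = 32 - 19t
for any integer t.

m = -40 + 24t, n = 32 - 19t for integer t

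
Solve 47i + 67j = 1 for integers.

Step 1: Check solvability.
gcd(47, 67) = 1
Since 1 divides 1, solutions exist.

Step 2: Apply extended Euclidean algorithm to find gcd.
We find integers such that 47*x0 + 67*y0 = 1

Step 3: Scale the particular solution.
Multiply by 1/1 = 1:
i = 10, j = -7

Step 4: Verify.
47*(10) + 67*(-7) = 1 = 1 ✓

i = 10, j = -7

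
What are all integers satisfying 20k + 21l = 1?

Step 1: Compute gcd(20, 21) = 1.
Since 1 divides 1, solutions exist.

Step 2: Find a particular solution using extended Euclidean algorithm.
We get k₀ = -1, l₀ = 1.
Check: 20*-1 + 21*1 = 1 = 1 ✓

Step 3: Write the general solution.
k = -1 + (21/1)t = -1 + 21t
l = 1 - (20/1)t = 1 - 20t
for any integer t.

k = -1 + 21t, l = 1 - 20t for integer t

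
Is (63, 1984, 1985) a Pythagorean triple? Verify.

Compute a² + b² = 63² + 1984² = 3969 + 3936256 = 3940225
Compute c² = 1985² = 3940225
Since 3940225 = 3940225, confirmed.

Yes, it is a Pythagorean triple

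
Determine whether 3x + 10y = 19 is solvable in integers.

Step 1: Compute gcd(3, 10).
gcd(3, 10) = 1

Step 2: Check divisibility.
Does 1 divide 19? 19 = 1 x 19, so yes.

By the theorem on linear Diophantine equations, 3x + 10y = 19 has integer solutions if and only if gcd(3, 10) divides 19. Since 1 | 19, solutions exist.

Yes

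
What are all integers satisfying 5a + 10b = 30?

Step 1: Compute gcd(5, 10) = 5.
Since 5 divides 30, solutions exist.

Step 2: Find a particular solution using extended Euclidean algorithm.
We get a₀ = 6, b₀ = 0.
Check: 5*6 + 10*0 = 30 = 30 ✓

Step 3: Write the general solution.
a = 6 + (10/5)t = 6 + 2t
b = 0 - (5/5)t = 0 - 1t
for any integer t.

a = 6 + 2t, b = 0 - 1t for integer t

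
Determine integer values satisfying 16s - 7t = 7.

Step 1: Check solvability.
gcd(16, 7) = 1
Since 1 divides 7, solutions exist.

Step 2: Apply extended Euclidean algorithm to find gcd.
We find integers such that 16*x0 + 7*y0 = 1

Step 3: Scale the particular solution.
Multiply by 7/1 = 7:
s = -21, t = -49

Step 4: Verify.
16*(-21) - 7*(-49) = 7 = 7 ✓

s = -21, t = -49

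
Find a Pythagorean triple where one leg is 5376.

We need the other leg and hypotenuse such that 5376² + x² = c².
Take x = 720, c = 5424: 5376² + 720² = 28901376 + 518400 = 29419776 = 5424² ✓
Triple: (720, 5376, 5424)

(720, 5376, 5424)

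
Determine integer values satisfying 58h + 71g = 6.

Step 1: Check solvability.
gcd(58, 71) = 1
Since 1 divides 6, solutions exist.

Step 2: Apply extended Euclidean algorithm to find gcd.
We find integers such that 58*x0 + 71*y0 = 1

Step 3: Scale the particular solution.
Multiply by 6/1 = 6:
h = -66, g = 54

Step 4: Verify.
58*(-66) + 71*(54) = 6 = 6 ✓

h = -66, g = 54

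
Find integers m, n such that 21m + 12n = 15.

Step 1: Check solvability.
gcd(21, 12) = 3
Since 3 divides 15, solutions exist.

Step 2: Apply extended Euclidean algorithm to find gcd.
We find integers such that 21*x0 + 12*y0 = 3

Step 3: Scale the particular solution.
Multiply by 15/3 = 5:
m = -5, n = 10

Step 4: Verify.
21*(-5) + 12*(10) = 15 = 15 ✓

m = -5, n = 10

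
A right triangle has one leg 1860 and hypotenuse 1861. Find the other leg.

a² = c² - b² = 3463321 - 3459600 = 3721
a = 61

61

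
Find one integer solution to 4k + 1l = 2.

Step 1: Check solvability.
gcd(4, 1) = 1
Since 1 divides 2, solutions exist.

Step 2: Apply extended Euclidean algorithm to find gcd.
We find integers such that 4*x0 + 1*y0 = 1

Step 3: Scale the particular solution.
Multiply by 2/1 = 2:
k = 0, l = 2

Step 4: Verify.
4*(0) + 1*(2) = 2 = 2 ✓

k = 0, l = 2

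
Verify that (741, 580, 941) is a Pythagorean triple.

Compute a² + b² = 741² + 580² = 549081 + 336400 = 885481
Compute c² = 941² = 885481
Since 885481 = 885481, confirmed.

Yes, it is a Pythagorean triple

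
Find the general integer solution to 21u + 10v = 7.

Step 1: Compute gcd(21, 10) = 1.
Since 1 divides 7, solutions exist.

Step 2: Find a particular solution using extended Euclidean algorithm.
We get u₀ = 7, v₀ = -14.
Check: 21*7 + 10*-14 = 7 = 7 ✓

Step 3: Write the general solution.
u = 7 + (10/1)t = 7 + 10t
v = -14 - (21/1)t = -14 - 21t
for any integer t.

u = 7 + 10t, v = -14 - 21t for integer t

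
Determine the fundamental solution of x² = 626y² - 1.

We need x² = 626y² - 1. Try successive y:
y = 1: x² = 626·1² - 1 = 625 = 25² ✓
Check: 25² - 626·1² = 625 - 626 = -1 ✓

x = 25, y = 1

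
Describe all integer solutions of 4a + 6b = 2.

Step 1: Compute gcd(4, 6) = 2.
Since 2 divides 2, solutions exist.

Step 2: Find a particular solution using extended Euclidean algorithm.
We get a₀ = -1, b₀ = 1.
Check: 4*-1 + 6*1 = 2 = 2 ✓

Step 3: Write the general solution.
a = -1 + (6/2)t = -1 + 3t
b = 1 - (4/2)t = 1 - 2t
for any integer t.

a = -1 + 3t, b = 1 - 2t for integer t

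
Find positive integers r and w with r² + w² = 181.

We need to find integers r, w > 0 such that r² + w² = 181.
Trying r = 9: w² = 181 - 9² = 181 - 81 = 100
w = 10
Check: 9² + 10² = 81 + 100 = 181 ✓

181 = 9² + 10²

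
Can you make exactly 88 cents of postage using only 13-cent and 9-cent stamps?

We need non-negative x, y with 13x + 9y = 88.
gcd(13, 9) = 1 divides 88, so integer solutions exist.
Search for a non-negative one: x = 4 gives 9y = 88 - 52 = 36, so y = 4.
Check: 13·4 + 9·4 = 88 ✓

Yes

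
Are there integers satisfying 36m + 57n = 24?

Step 1: Compute gcd(36, 57).
gcd(36, 57) = 3

Step 2: Check divisibility.
Does 3 divide 24? 24 = 3 x 8, so yes.

By the theorem on linear Diophantine equations, 36m + 57n = 24 has integer solutions if and only if gcd(36, 57) divides 24. Since 3 | 24, solutions exist.

Yes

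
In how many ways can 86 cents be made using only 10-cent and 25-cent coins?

We need non-negative integers (x, y) with 10x + 25y = 86.
For each x from 0 to 8, check if (86 - 10x) is a non-negative multiple of 25.
Solutions (x, y): none
Count: 0

0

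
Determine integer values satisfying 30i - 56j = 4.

Step 1: Check solvability.
gcd(30, 56) = 2
Since 2 divides 4, solutions exist.

Step 2: Apply extended Euclidean algorithm to find gcd.
We find integers such that 30*x0 + 56*y0 = 2

Step 3: Scale the particular solution.
Multiply by 4/2 = 2:
i = -26, j = -14

Step 4: Verify.
30*(-26) - 56*(-14) = 4 = 4 ✓

i = -26, j = -14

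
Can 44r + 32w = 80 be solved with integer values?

Step 1: Compute gcd(44, 32).
gcd(44, 32) = 4

Step 2: Check divisibility.
Does 4 divide 80? 80 = 4 x 20, so yes.

By the theorem on linear Diophantine equations, 44r + 32w = 80 has integer solutions if and only if gcd(44, 32) divides 80. Since 4 | 80, solutions exist.

Yes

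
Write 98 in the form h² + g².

We need to find integers h, g > 0 such that h² + g² = 98.
Trying h = 7: g² = 98 - 7² = 98 - 49 = 49
g = 7
Check: 7² + 7² = 49 + 49 = 98 ✓

98 = 7² + 7²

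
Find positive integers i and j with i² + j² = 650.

We need to find integers i, j > 0 such that i² + j² = 650.
Trying i = 5: j² = 650 - 5² = 650 - 25 = 625
j = 25
Check: 5² + 25² = 25 + 625 = 650 ✓

650 = 5² + 25²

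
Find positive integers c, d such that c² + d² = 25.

Search for c with 25 - c² a perfect square.
c = 3: 25 - 3² = 25 - 9 = 16 = 4² ✓
So c = 3, d = 4.

c = 3, d = 4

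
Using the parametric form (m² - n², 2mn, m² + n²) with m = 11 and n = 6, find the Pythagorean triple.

a = m² - n² = 121 - 36 = 85
b = 2mn = 2·11·6 = 132
c = m² + n² = 121 + 36 = 157
Verify: 85² + 132² = 7225 + 17424 = 24649 = 157² ✓

(85, 132, 157)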